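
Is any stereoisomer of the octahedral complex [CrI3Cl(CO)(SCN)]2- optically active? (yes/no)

An octahedron has six vertices in three trans pairs; every non-trans pair is cis.
The distinct arrangements are (4 in all): I mer (3 arrangements); I fac (chiral).
One of these lacks any improper symmetry element and so occurs as an enantiomeric pair, giving 4 + 1 = 5 stereoisomers in total.

yes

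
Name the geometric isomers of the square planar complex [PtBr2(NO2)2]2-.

cis and trans

A square has two trans pairs of vertices; adjacent vertices are cis.
Working through the distinct placements yields 2 geometric isomers: Br cis; Br trans.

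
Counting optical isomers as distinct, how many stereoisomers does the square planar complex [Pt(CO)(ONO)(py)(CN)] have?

In a square planar complex each vertex has one trans partner and two cis neighbours.
Systematic placement gives 3 geometric isomers: (CN/ONO trans, CO/py trans); (CN/py trans, CO/ONO trans); (CN/CO trans, ONO/py trans).
Each arrangement has an internal mirror plane or centre of symmetry, so none is chiral.

3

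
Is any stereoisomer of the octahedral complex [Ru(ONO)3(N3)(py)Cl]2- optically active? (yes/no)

The six octahedral sites form three mutually perpendicular trans pairs.
The distinct arrangements are (4 in all): ONO mer (3 arrangements); ONO fac (chiral).
One of these lacks any improper symmetry element and so occurs as an enantiomeric pair, giving 4 + 1 = 5 stereoisomers in total.

yes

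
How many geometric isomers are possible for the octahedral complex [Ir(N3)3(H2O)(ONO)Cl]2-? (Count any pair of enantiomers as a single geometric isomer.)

The six octahedral sites form three mutually perpendicular trans pairs.
Systematic placement gives 4 geometric isomers: N3 mer (3 arrangements); N3 fac (chiral).

4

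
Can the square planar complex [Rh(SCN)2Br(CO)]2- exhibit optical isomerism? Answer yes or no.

no

A square has two trans pairs of vertices; adjacent vertices are cis.
There are 2 geometric isomers: SCN cis; SCN trans.
Each arrangement has an internal mirror plane or centre of symmetry, so none is chiral.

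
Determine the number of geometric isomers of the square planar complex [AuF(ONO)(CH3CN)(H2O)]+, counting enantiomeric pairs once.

In a square planar complex each vertex has one trans partner and two cis neighbours.
There are 3 geometric isomers: (CH3CN/H2O trans, F/ONO trans); (CH3CN/ONO trans, F/H2O trans); (CH3CN/F trans, H2O/ONO trans).

3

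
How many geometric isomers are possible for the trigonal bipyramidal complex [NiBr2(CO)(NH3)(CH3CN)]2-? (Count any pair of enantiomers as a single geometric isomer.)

Systematic enumeration (placing each ligand type in turn and discarding arrangements equivalent by rotation or reflection) gives 7 geometric isomers.

7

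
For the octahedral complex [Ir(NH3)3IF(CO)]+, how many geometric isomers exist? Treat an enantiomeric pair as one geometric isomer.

4

In an octahedral complex each vertex has one trans partner and four cis neighbours.
The distinct arrangements are (4 in all): NH3 mer (3 arrangements); NH3 fac (chiral).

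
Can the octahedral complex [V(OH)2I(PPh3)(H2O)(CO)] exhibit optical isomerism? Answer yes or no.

yes

An octahedron has six vertices in three trans pairs; every non-trans pair is cis.
Exhaustive case analysis gives 9 geometric isomers.
Of these, 6 lack any improper symmetry element and so occur as enantiomeric pairs, giving 9 + 6 = 15 stereoisomers in total.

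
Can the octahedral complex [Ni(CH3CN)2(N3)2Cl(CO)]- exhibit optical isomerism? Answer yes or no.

In an octahedral complex each vertex has one trans partner and four cis neighbours.
Working through the distinct placements yields 6 geometric isomers: CH3CN trans, N3 trans; CH3CN trans, N3 cis; CH3CN cis, N3 trans; CH3CN cis, N3 cis (3 arrangements, 2 chiral).
Of these, 2 lack any improper symmetry element and so occur as enantiomeric pairs, giving 6 + 2 = 8 stereoisomers in total.

yes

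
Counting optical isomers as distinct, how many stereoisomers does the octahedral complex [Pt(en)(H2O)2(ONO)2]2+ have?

4

Each en is bidentate and must span two cis positions.
Working through the distinct placements yields 3 geometric isomers: H2O trans, ONO cis; H2O cis, ONO cis (chiral); H2O cis, ONO trans.
One of these lacks any improper symmetry element and so occurs as an enantiomeric pair, giving 3 + 1 = 4 stereoisomers in total.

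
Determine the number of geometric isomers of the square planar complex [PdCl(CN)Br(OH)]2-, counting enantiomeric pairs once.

3

The distinct arrangements are (3 in all): (Br/Cl trans, CN/OH trans); (Br/OH trans, CN/Cl trans); (Br/CN trans, Cl/OH trans).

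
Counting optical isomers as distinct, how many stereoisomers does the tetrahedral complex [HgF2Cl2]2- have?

Only one geometric arrangement is possible.

1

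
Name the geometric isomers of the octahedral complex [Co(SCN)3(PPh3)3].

In an octahedral complex each vertex has one trans partner and four cis neighbours.
Systematic placement gives 2 geometric isomers: SCN mer; SCN fac.

fac and mer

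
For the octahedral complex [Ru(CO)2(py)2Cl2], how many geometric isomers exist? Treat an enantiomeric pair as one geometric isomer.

An octahedron has six vertices in three trans pairs; every non-trans pair is cis.
Systematic placement gives 5 geometric isomers: CO trans, py trans, Cl trans; CO trans, py cis, Cl cis; CO cis, py trans, Cl cis; CO cis, py cis, Cl cis (chiral); CO cis, py cis, Cl trans.

5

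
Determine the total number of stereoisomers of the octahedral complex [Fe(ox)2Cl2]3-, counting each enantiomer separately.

3

An octahedron has six vertices in three trans pairs; every non-trans pair is cis.
Each ox is bidentate and must span two cis positions.
There are 2 geometric isomers: Cl trans; Cl cis (chiral).
One of these lacks any improper symmetry element and so occurs as an enantiomeric pair, giving 2 + 1 = 3 stereoisomers in total.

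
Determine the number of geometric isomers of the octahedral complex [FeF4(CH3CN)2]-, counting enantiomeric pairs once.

An octahedron has six vertices in three trans pairs; every non-trans pair is cis.
There are 2 geometric isomers: CH3CN trans; CH3CN cis.

2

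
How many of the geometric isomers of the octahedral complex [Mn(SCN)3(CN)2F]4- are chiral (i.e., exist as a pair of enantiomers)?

0

The distinct arrangements are (3 in all): SCN mer, CN trans; SCN mer, CN cis; SCN fac, CN cis.
Each arrangement has an internal mirror plane or centre of symmetry, so none is chiral.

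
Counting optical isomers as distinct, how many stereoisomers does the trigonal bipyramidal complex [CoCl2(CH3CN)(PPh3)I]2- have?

10

In a trigonal bipyramid the two axial positions differ from the three equatorial ones.
Placing the ligands in turn and identifying arrangements related by rotation or reflection leaves 7 distinct geometric isomers.
Of these, 3 lack any improper symmetry element and so occur as enantiomeric pairs, giving 7 + 3 = 10 stereoisomers in total.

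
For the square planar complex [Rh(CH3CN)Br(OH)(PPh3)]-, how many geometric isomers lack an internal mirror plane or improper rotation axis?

0

Working through the distinct placements yields 3 geometric isomers: (Br/OH trans, CH3CN/PPh3 trans); (Br/PPh3 trans, CH3CN/OH trans); (Br/CH3CN trans, OH/PPh3 trans).
Each arrangement has an internal mirror plane or centre of symmetry, so none is chiral.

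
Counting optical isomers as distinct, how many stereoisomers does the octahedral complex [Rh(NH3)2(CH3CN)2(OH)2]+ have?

Working through the distinct placements yields 5 geometric isomers: NH3 trans, CH3CN trans, OH trans; NH3 cis, CH3CN trans, OH cis; NH3 cis, CH3CN cis, OH trans; NH3 cis, CH3CN cis, OH cis (chiral); NH3 trans, CH3CN cis, OH cis.
One of these lacks any improper symmetry element and so occurs as an enantiomeric pair, giving 5 + 1 = 6 stereoisomers in total.

6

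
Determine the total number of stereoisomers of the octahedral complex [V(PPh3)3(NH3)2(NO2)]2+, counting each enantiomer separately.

The six octahedral sites form three mutually perpendicular trans pairs.
There are 3 geometric isomers: PPh3 mer, NH3 trans; PPh3 mer, NH3 cis; PPh3 fac, NH3 cis.
Each arrangement has an internal mirror plane or centre of symmetry, so none is chiral.

3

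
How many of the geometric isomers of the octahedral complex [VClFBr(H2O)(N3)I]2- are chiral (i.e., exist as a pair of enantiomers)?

15

Systematic enumeration (placing each ligand type in turn and discarding arrangements equivalent by rotation or reflection) gives 15 geometric isomers.
Of these, 15 lack any improper symmetry element and so occur as enantiomeric pairs, giving 15 + 15 = 30 stereoisomers in total.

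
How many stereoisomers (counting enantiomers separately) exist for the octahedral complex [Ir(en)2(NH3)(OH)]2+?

3

Each en is bidentate and must span two cis positions.
Working through the distinct placements yields 2 geometric isomers: NH3 and OH mutually trans; NH3 and OH mutually cis (chiral).
One of these lacks any improper symmetry element and so occurs as an enantiomeric pair, giving 2 + 1 = 3 stereoisomers in total.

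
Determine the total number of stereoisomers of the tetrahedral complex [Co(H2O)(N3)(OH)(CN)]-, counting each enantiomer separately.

2

All four vertices of a tetrahedron are equivalent and mutually adjacent, so cis/trans isomerism cannot arise.
Only one geometric arrangement is possible; it has no improper symmetry element, so it exists as a pair of enantiomers (2 stereoisomers).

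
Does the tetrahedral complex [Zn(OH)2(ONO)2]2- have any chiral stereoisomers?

no

In a tetrahedral complex all four positions are equivalent and every pair of ligands is adjacent — there is no cis/trans distinction.
Only one geometric arrangement is possible.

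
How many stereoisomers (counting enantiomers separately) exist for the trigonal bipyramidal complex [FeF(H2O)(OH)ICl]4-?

20

A trigonal bipyramid has two axial and three equatorial sites, which are chemically inequivalent.
Placing the ligands in turn and identifying arrangements related by rotation or reflection leaves 10 distinct geometric isomers.
Of these, 10 lack any improper symmetry element and so occur as enantiomeric pairs, giving 10 + 10 = 20 stereoisomers in total.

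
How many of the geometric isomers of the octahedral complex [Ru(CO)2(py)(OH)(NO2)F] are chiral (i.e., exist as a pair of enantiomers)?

Systematic enumeration (placing each ligand type in turn and discarding arrangements equivalent by rotation or reflection) gives 9 geometric isomers.
Of these, 6 lack any improper symmetry element and so occur as enantiomeric pairs, giving 9 + 6 = 15 stereoisomers in total.

6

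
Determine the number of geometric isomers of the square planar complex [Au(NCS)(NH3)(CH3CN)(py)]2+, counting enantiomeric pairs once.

3

A square has two trans pairs of vertices; adjacent vertices are cis.
There are 3 geometric isomers: (CH3CN/NH3 trans, NCS/py trans); (CH3CN/py trans, NCS/NH3 trans); (CH3CN/NCS trans, NH3/py trans).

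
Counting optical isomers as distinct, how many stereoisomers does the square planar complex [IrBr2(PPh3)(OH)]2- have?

2

In a square planar complex each vertex has one trans partner and two cis neighbours.
Working through the distinct placements yields 2 geometric isomers: Br cis; Br trans.
Each arrangement has an internal mirror plane or centre of symmetry, so none is chiral.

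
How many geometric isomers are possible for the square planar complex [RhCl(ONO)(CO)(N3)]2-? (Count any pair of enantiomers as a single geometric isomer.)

A square has two trans pairs of vertices; adjacent vertices are cis.
The distinct arrangements are (3 in all): (CO/N3 trans, Cl/ONO trans); (CO/ONO trans, Cl/N3 trans); (CO/Cl trans, N3/ONO trans).

3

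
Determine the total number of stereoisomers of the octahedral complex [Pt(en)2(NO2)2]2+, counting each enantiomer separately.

3

The six octahedral sites form three mutually perpendicular trans pairs.
Each en is bidentate and must span two cis positions.
Systematic placement gives 2 geometric isomers: NO2 trans; NO2 cis (chiral).
One of these lacks any improper symmetry element and so occurs as an enantiomeric pair, giving 2 + 1 = 3 stereoisomers in total.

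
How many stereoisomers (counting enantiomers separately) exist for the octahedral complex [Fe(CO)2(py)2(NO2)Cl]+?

8

There are 6 geometric isomers: CO trans, py trans; CO trans, py cis; CO cis, py trans; CO cis, py cis (3 arrangements, 2 chiral).
Of these, 2 lack any improper symmetry element and so occur as enantiomeric pairs, giving 6 + 2 = 8 stereoisomers in total.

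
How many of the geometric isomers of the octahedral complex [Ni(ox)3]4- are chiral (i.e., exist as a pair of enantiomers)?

The six octahedral sites form three mutually perpendicular trans pairs.
Each ox is bidentate and must span two cis positions.
Only one geometric arrangement is possible; it has no improper symmetry element, so it exists as a pair of enantiomers (2 stereoisomers).

1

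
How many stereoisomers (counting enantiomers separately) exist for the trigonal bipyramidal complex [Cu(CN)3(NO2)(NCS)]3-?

In a trigonal bipyramid the two axial positions differ from the three equatorial ones.
The distinct arrangements are (4 in all): NO2 equatorial, NCS equatorial; NO2 equatorial, NCS axial; NO2 axial, NCS equatorial; NO2 axial, NCS axial.
Each arrangement has an internal mirror plane or centre of symmetry, so none is chiral.

4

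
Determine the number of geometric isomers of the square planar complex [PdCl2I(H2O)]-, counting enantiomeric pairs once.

In a square planar complex each vertex has one trans partner and two cis neighbours.
There are 2 geometric isomers: Cl cis; Cl trans.

2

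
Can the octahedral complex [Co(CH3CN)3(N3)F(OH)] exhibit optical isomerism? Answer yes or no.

An octahedron has six vertices in three trans pairs; every non-trans pair is cis.
The distinct arrangements are (4 in all): CH3CN mer (3 arrangements); CH3CN fac (chiral).
One of these lacks any improper symmetry element and so occurs as an enantiomeric pair, giving 4 + 1 = 5 stereoisomers in total.

yes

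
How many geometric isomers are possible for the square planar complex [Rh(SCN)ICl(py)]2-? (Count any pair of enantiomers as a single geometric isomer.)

There are 3 geometric isomers: (Cl/SCN trans, I/py trans); (Cl/py trans, I/SCN trans); (Cl/I trans, SCN/py trans).

3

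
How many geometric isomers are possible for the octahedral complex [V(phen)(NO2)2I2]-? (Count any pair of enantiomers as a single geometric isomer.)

3

Each phen is bidentate and must span two cis positions.
Working through the distinct placements yields 3 geometric isomers: NO2 cis, I trans; NO2 cis, I cis (chiral); NO2 trans, I cis.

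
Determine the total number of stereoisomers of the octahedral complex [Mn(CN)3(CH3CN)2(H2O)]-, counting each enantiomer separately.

The six octahedral sites form three mutually perpendicular trans pairs.
The distinct arrangements are (3 in all): CN mer, CH3CN trans; CN fac, CH3CN cis; CN mer, CH3CN cis.
Each arrangement has an internal mirror plane or centre of symmetry, so none is chiral.

3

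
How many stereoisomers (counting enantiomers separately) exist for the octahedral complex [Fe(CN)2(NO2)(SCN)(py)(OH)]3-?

15

An octahedron has six vertices in three trans pairs; every non-trans pair is cis.
Exhaustive case analysis gives 9 geometric isomers.
Of these, 6 lack any improper symmetry element and so occur as enantiomeric pairs, giving 9 + 6 = 15 stereoisomers in total.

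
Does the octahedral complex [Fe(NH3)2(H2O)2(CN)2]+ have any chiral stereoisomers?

In an octahedral complex each vertex has one trans partner and four cis neighbours.
The distinct arrangements are (5 in all): NH3 trans, H2O trans, CN trans; NH3 cis, H2O cis, CN trans; NH3 trans, H2O cis, CN cis; NH3 cis, H2O cis, CN cis (chiral); NH3 cis, H2O trans, CN cis.
One of these lacks any improper symmetry element and so occurs as an enantiomeric pair, giving 5 + 1 = 6 stereoisomers in total.

yes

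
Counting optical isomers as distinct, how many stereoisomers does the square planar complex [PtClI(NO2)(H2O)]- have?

3

A square has two trans pairs of vertices; adjacent vertices are cis.
There are 3 geometric isomers: (Cl/I trans, H2O/NO2 trans); (Cl/NO2 trans, H2O/I trans); (Cl/H2O trans, I/NO2 trans).
Each arrangement has an internal mirror plane or centre of symmetry, so none is chiral.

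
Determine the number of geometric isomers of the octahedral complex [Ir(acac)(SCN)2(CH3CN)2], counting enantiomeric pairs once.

3

An octahedron has six vertices in three trans pairs; every non-trans pair is cis.
Each acac is bidentate and must span two cis positions.
Systematic placement gives 3 geometric isomers: SCN cis, CH3CN trans; SCN cis, CH3CN cis (chiral); SCN trans, CH3CN cis.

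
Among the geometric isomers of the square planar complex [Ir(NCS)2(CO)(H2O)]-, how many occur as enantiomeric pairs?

0

A square has two trans pairs of vertices; adjacent vertices are cis.
There are 2 geometric isomers: NCS cis; NCS trans.
Each arrangement has an internal mirror plane or centre of symmetry, so none is chiral.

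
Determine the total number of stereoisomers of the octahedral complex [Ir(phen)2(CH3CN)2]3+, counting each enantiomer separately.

3

Each phen is bidentate and must span two cis positions.
Systematic placement gives 2 geometric isomers: CH3CN trans; CH3CN cis (chiral).
One of these lacks any improper symmetry element and so occurs as an enantiomeric pair, giving 2 + 1 = 3 stereoisomers in total.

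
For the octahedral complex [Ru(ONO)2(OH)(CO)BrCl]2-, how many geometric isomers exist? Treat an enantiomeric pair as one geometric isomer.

In an octahedral complex each vertex has one trans partner and four cis neighbours.
Systematic enumeration (placing each ligand type in turn and discarding arrangements equivalent by rotation or reflection) gives 9 geometric isomers.

9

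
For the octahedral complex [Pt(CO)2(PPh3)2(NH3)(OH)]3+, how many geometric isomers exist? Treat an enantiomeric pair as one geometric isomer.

6

Systematic placement gives 6 geometric isomers: CO trans, PPh3 trans; CO trans, PPh3 cis; CO cis, PPh3 trans; CO cis, PPh3 cis (3 arrangements, 2 chiral).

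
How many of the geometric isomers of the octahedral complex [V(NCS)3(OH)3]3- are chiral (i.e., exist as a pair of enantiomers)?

0

In an octahedral complex each vertex has one trans partner and four cis neighbours.
Working through the distinct placements yields 2 geometric isomers: NCS mer; NCS fac.
Each arrangement has an internal mirror plane or centre of symmetry, so none is chiral.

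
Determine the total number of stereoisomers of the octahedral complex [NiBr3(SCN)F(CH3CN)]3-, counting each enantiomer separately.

An octahedron has six vertices in three trans pairs; every non-trans pair is cis.
The distinct arrangements are (4 in all): Br mer (3 arrangements); Br fac (chiral).
One of these lacks any improper symmetry element and so occurs as an enantiomeric pair, giving 4 + 1 = 5 stereoisomers in total.

5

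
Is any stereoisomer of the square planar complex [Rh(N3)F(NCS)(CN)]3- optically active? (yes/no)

Working through the distinct placements yields 3 geometric isomers: (CN/N3 trans, F/NCS trans); (CN/NCS trans, F/N3 trans); (CN/F trans, N3/NCS trans).
Each arrangement has an internal mirror plane or centre of symmetry, so none is chiral.

no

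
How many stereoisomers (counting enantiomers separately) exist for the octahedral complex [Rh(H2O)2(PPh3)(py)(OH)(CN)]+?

15

Exhaustive case analysis gives 9 geometric isomers.
Of these, 6 lack any improper symmetry element and so occur as enantiomeric pairs, giving 9 + 6 = 15 stereoisomers in total.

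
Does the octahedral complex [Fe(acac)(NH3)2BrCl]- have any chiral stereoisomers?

The six octahedral sites form three mutually perpendicular trans pairs.
Each acac is bidentate and must span two cis positions.
The distinct arrangements are (4 in all): NH3 cis (3 arrangements, 2 chiral); NH3 trans.
Of these, 2 lack any improper symmetry element and so occur as enantiomeric pairs, giving 4 + 2 = 6 stereoisomers in total.

yes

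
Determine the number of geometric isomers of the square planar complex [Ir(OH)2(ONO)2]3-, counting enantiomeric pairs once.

2

Working through the distinct placements yields 2 geometric isomers: OH cis; OH trans.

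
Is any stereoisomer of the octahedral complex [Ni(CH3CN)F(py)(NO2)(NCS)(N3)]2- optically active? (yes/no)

yes

Exhaustive case analysis gives 15 geometric isomers.
Of these, 15 lack any improper symmetry element and so occur as enantiomeric pairs, giving 15 + 15 = 30 stereoisomers in total.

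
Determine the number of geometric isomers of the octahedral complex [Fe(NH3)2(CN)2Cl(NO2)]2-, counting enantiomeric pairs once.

6

In an octahedral complex each vertex has one trans partner and four cis neighbours.
The distinct arrangements are (6 in all): NH3 cis, CN trans; NH3 trans, CN trans; NH3 cis, CN cis (3 arrangements, 2 chiral); NH3 trans, CN cis.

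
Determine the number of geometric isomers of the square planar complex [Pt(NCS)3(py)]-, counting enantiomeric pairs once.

1

A square has two trans pairs of vertices; adjacent vertices are cis.
Only one geometric arrangement is possible.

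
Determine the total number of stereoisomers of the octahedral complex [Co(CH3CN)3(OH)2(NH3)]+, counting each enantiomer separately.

3

The distinct arrangements are (3 in all): CH3CN mer, OH trans; CH3CN mer, OH cis; CH3CN fac, OH cis.
Each arrangement has an internal mirror plane or centre of symmetry, so none is chiral.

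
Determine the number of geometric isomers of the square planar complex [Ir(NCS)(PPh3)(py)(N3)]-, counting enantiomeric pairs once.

Systematic placement gives 3 geometric isomers: (N3/PPh3 trans, NCS/py trans); (N3/py trans, NCS/PPh3 trans); (N3/NCS trans, PPh3/py trans).

3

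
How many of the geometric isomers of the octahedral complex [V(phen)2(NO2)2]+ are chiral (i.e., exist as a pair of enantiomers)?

In an octahedral complex each vertex has one trans partner and four cis neighbours.
Each phen is bidentate and must span two cis positions.
There are 2 geometric isomers: NO2 trans; NO2 cis (chiral).
One of these lacks any improper symmetry element and so occurs as an enantiomeric pair, giving 2 + 1 = 3 stereoisomers in total.

1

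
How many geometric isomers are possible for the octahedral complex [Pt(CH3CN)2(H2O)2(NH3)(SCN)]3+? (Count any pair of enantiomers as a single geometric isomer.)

An octahedron has six vertices in three trans pairs; every non-trans pair is cis.
There are 6 geometric isomers: CH3CN trans, H2O trans; CH3CN trans, H2O cis; CH3CN cis, H2O cis (3 arrangements, 2 chiral); CH3CN cis, H2O trans.

6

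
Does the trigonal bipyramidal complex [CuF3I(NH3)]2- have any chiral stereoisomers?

In a trigonal bipyramid the two axial positions differ from the three equatorial ones.
Systematic placement gives 4 geometric isomers: I equatorial, NH3 equatorial; I axial, NH3 equatorial; I equatorial, NH3 axial; I axial, NH3 axial.
Each arrangement has an internal mirror plane or centre of symmetry, so none is chiral.

no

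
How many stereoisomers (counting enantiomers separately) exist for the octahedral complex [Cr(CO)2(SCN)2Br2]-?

An octahedron has six vertices in three trans pairs; every non-trans pair is cis.
Working through the distinct placements yields 5 geometric isomers: CO trans, SCN trans, Br trans; CO cis, SCN cis, Br trans; CO cis, SCN trans, Br cis; CO cis, SCN cis, Br cis (chiral); CO trans, SCN cis, Br cis.
One of these lacks any improper symmetry element and so occurs as an enantiomeric pair, giving 5 + 1 = 6 stereoisomers in total.

6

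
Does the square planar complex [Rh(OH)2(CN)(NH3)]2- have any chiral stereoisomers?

A square has two trans pairs of vertices; adjacent vertices are cis.
The distinct arrangements are (2 in all): OH cis; OH trans.
Each arrangement has an internal mirror plane or centre of symmetry, so none is chiral.

no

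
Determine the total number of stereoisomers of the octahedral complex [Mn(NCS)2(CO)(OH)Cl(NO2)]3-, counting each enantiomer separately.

15

An octahedron has six vertices in three trans pairs; every non-trans pair is cis.
Exhaustive case analysis gives 9 geometric isomers.
Of these, 6 lack any improper symmetry element and so occur as enantiomeric pairs, giving 9 + 6 = 15 stereoisomers in total.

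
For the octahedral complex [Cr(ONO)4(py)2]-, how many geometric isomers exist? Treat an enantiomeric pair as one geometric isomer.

2

The six octahedral sites form three mutually perpendicular trans pairs.
There are 2 geometric isomers: py trans; py cis.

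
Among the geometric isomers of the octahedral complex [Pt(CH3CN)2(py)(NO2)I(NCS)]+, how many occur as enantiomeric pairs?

An octahedron has six vertices in three trans pairs; every non-trans pair is cis.
Placing the ligands in turn and identifying arrangements related by rotation or reflection leaves 9 distinct geometric isomers.
Of these, 6 lack any improper symmetry element and so occur as enantiomeric pairs, giving 9 + 6 = 15 stereoisomers in total.

6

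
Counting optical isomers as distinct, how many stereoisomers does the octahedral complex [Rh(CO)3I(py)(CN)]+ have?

5

In an octahedral complex each vertex has one trans partner and four cis neighbours.
Working through the distinct placements yields 4 geometric isomers: CO mer (3 arrangements); CO fac (chiral).
One of these lacks any improper symmetry element and so occurs as an enantiomeric pair, giving 4 + 1 = 5 stereoisomers in total.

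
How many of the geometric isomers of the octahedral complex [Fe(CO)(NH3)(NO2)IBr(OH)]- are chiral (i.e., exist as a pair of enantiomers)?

15

An octahedron has six vertices in three trans pairs; every non-trans pair is cis.
Placing the ligands in turn and identifying arrangements related by rotation or reflection leaves 15 distinct geometric isomers.
Of these, 15 lack any improper symmetry element and so occur as enantiomeric pairs, giving 15 + 15 = 30 stereoisomers in total.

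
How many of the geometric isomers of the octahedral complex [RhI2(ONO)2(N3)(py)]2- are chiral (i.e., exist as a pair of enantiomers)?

2

The six octahedral sites form three mutually perpendicular trans pairs.
The distinct arrangements are (6 in all): I trans, ONO cis; I trans, ONO trans; I cis, ONO cis (3 arrangements, 2 chiral); I cis, ONO trans.
Of these, 2 lack any improper symmetry element and so occur as enantiomeric pairs, giving 6 + 2 = 8 stereoisomers in total.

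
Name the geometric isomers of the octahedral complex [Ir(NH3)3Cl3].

fac and mer

An octahedron has six vertices in three trans pairs; every non-trans pair is cis.
The distinct arrangements are (2 in all): NH3 mer; NH3 fac.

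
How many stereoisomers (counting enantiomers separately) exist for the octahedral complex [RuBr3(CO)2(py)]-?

3

In an octahedral complex each vertex has one trans partner and four cis neighbours.
The distinct arrangements are (3 in all): Br mer, CO cis; Br mer, CO trans; Br fac, CO cis.
Each arrangement has an internal mirror plane or centre of symmetry, so none is chiral.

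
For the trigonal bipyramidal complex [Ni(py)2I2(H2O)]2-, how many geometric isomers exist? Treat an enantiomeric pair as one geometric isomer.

Exhaustive case analysis gives 5 geometric isomers.

5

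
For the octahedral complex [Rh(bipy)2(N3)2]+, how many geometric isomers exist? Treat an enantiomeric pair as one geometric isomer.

2

The six octahedral sites form three mutually perpendicular trans pairs.
Each bipy is bidentate and must span two cis positions.
There are 2 geometric isomers: N3 trans; N3 cis (chiral).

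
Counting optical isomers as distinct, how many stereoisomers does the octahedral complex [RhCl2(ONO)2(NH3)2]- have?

6

The six octahedral sites form three mutually perpendicular trans pairs.
Working through the distinct placements yields 5 geometric isomers: Cl trans, ONO trans, NH3 trans; Cl trans, ONO cis, NH3 cis; Cl cis, ONO trans, NH3 cis; Cl cis, ONO cis, NH3 cis (chiral); Cl cis, ONO cis, NH3 trans.
One of these lacks any improper symmetry element and so occurs as an enantiomeric pair, giving 5 + 1 = 6 stereoisomers in total.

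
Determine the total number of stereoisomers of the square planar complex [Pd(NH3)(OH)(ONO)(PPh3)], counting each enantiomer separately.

3

In a square planar complex each vertex has one trans partner and two cis neighbours.
Systematic placement gives 3 geometric isomers: (NH3/ONO trans, OH/PPh3 trans); (NH3/PPh3 trans, OH/ONO trans); (NH3/OH trans, ONO/PPh3 trans).
Each arrangement has an internal mirror plane or centre of symmetry, so none is chiral.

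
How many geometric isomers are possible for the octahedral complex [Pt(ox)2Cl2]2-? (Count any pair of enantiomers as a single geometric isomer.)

In an octahedral complex each vertex has one trans partner and four cis neighbours.
Each ox is bidentate and must span two cis positions.
There are 2 geometric isomers: Cl trans; Cl cis (chiral).

2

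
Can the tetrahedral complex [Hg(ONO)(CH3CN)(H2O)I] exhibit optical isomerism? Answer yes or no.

Only one geometric arrangement is possible; it has no improper symmetry element, so it exists as a pair of enantiomers (2 stereoisomers).

yes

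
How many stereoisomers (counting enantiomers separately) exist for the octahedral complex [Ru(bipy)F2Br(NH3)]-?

An octahedron has six vertices in three trans pairs; every non-trans pair is cis.
Each bipy is bidentate and must span two cis positions.
Working through the distinct placements yields 4 geometric isomers: F cis (3 arrangements, 2 chiral); F trans.
Of these, 2 lack any improper symmetry element and so occur as enantiomeric pairs, giving 4 + 2 = 6 stereoisomers in total.

6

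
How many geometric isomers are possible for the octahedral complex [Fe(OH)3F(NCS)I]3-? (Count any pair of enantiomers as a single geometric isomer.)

In an octahedral complex each vertex has one trans partner and four cis neighbours.
The distinct arrangements are (4 in all): OH mer (3 arrangements); OH fac (chiral).

4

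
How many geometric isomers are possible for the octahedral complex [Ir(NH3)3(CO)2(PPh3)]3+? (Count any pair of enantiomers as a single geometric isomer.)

The six octahedral sites form three mutually perpendicular trans pairs.
There are 3 geometric isomers: NH3 mer, CO trans; NH3 fac, CO cis; NH3 mer, CO cis.

3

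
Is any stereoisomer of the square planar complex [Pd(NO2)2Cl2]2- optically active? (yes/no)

In a square planar complex each vertex has one trans partner and two cis neighbours.
The distinct arrangements are (2 in all): NO2 cis; NO2 trans.
Each arrangement has an internal mirror plane or centre of symmetry, so none is chiral.

no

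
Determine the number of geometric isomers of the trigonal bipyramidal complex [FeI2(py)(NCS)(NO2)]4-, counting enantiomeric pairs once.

7

A trigonal bipyramid has two axial and three equatorial sites, which are chemically inequivalent.
Systematic enumeration (placing each ligand type in turn and discarding arrangements equivalent by rotation or reflection) gives 7 geometric isomers.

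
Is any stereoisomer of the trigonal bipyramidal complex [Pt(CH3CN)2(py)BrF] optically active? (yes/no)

A trigonal bipyramid has two axial and three equatorial sites, which are chemically inequivalent.
Exhaustive case analysis gives 7 geometric isomers.
Of these, 3 lack any improper symmetry element and so occur as enantiomeric pairs, giving 7 + 3 = 10 stereoisomers in total.

yes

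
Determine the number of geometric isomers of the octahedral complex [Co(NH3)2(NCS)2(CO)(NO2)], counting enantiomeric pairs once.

The six octahedral sites form three mutually perpendicular trans pairs.
Systematic placement gives 6 geometric isomers: NH3 cis, NCS cis (3 arrangements, 2 chiral); NH3 trans, NCS cis; NH3 cis, NCS trans; NH3 trans, NCS trans.

6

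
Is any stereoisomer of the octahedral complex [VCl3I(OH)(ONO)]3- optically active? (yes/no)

There are 4 geometric isomers: Cl mer (3 arrangements); Cl fac (chiral).
One of these lacks any improper symmetry element and so occurs as an enantiomeric pair, giving 4 + 1 = 5 stereoisomers in total.

yes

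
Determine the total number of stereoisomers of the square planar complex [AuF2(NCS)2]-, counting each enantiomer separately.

A square has two trans pairs of vertices; adjacent vertices are cis.
There are 2 geometric isomers: F cis; F trans.
Each arrangement has an internal mirror plane or centre of symmetry, so none is chiral.

2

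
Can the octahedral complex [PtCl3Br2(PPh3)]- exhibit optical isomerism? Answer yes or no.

no

In an octahedral complex each vertex has one trans partner and four cis neighbours.
Systematic placement gives 3 geometric isomers: Cl mer, Br trans; Cl fac, Br cis; Cl mer, Br cis.
Each arrangement has an internal mirror plane or centre of symmetry, so none is chiral.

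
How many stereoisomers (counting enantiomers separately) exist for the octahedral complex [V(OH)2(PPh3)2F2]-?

6

An octahedron has six vertices in three trans pairs; every non-trans pair is cis.
The distinct arrangements are (5 in all): OH trans, PPh3 trans, F trans; OH cis, PPh3 cis, F trans; OH cis, PPh3 trans, F cis; OH cis, PPh3 cis, F cis (chiral); OH trans, PPh3 cis, F cis.
One of these lacks any improper symmetry element and so occurs as an enantiomeric pair, giving 5 + 1 = 6 stereoisomers in total.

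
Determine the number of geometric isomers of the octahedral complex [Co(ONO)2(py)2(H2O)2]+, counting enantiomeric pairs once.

The distinct arrangements are (5 in all): ONO trans, py trans, H2O trans; ONO cis, py cis, H2O trans; ONO cis, py trans, H2O cis; ONO cis, py cis, H2O cis (chiral); ONO trans, py cis, H2O cis.

5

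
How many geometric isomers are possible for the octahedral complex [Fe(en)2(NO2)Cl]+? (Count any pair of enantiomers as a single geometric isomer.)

An octahedron has six vertices in three trans pairs; every non-trans pair is cis.
Each en is bidentate and must span two cis positions.
Working through the distinct placements yields 2 geometric isomers: NO2 and Cl mutually trans; NO2 and Cl mutually cis (chiral).

2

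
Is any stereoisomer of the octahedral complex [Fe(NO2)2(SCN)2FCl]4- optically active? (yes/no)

In an octahedral complex each vertex has one trans partner and four cis neighbours.
There are 6 geometric isomers: NO2 trans, SCN trans; NO2 cis, SCN cis (3 arrangements, 2 chiral); NO2 cis, SCN trans; NO2 trans, SCN cis.
Of these, 2 lack any improper symmetry element and so occur as enantiomeric pairs, giving 6 + 2 = 8 stereoisomers in total.

yes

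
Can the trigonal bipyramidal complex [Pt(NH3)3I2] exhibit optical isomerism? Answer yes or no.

A trigonal bipyramid has two axial and three equatorial sites, which are chemically inequivalent.
Working through the distinct placements yields 3 geometric isomers: I both axial; I one axial, one equatorial; I both equatorial.
Each arrangement has an internal mirror plane or centre of symmetry, so none is chiral.

no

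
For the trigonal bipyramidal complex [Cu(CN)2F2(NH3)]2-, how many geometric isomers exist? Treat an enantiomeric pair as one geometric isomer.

5

In a trigonal bipyramid the two axial positions differ from the three equatorial ones.
Exhaustive case analysis gives 5 geometric isomers.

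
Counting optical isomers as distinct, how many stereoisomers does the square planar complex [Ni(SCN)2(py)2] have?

A square has two trans pairs of vertices; adjacent vertices are cis.
Working through the distinct placements yields 2 geometric isomers: SCN cis; SCN trans.
Each arrangement has an internal mirror plane or centre of symmetry, so none is chiral.

2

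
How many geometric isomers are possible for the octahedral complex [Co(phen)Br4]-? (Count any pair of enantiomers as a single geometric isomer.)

An octahedron has six vertices in three trans pairs; every non-trans pair is cis.
Each phen is bidentate and must span two cis positions.
Only one geometric arrangement is possible.

1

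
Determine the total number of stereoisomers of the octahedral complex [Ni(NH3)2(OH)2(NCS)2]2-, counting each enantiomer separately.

An octahedron has six vertices in three trans pairs; every non-trans pair is cis.
There are 5 geometric isomers: NH3 trans, OH trans, NCS trans; NH3 cis, OH cis, NCS trans; NH3 cis, OH trans, NCS cis; NH3 cis, OH cis, NCS cis (chiral); NH3 trans, OH cis, NCS cis.
One of these lacks any improper symmetry element and so occurs as an enantiomeric pair, giving 5 + 1 = 6 stereoisomers in total.

6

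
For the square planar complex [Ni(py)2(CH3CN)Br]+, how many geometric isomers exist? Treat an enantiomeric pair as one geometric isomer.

Working through the distinct placements yields 2 geometric isomers: py cis; py trans.

2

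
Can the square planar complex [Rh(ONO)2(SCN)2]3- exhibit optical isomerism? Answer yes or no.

no

A square has two trans pairs of vertices; adjacent vertices are cis.
Working through the distinct placements yields 2 geometric isomers: ONO cis; ONO trans.
Each arrangement has an internal mirror plane or centre of symmetry, so none is chiral.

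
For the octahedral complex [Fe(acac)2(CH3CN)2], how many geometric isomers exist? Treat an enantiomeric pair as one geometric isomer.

2

Each acac is bidentate and must span two cis positions.
There are 2 geometric isomers: CH3CN trans; CH3CN cis (chiral).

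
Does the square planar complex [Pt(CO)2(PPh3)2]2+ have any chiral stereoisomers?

Working through the distinct placements yields 2 geometric isomers: CO cis; CO trans.
Each arrangement has an internal mirror plane or centre of symmetry, so none is chiral.

no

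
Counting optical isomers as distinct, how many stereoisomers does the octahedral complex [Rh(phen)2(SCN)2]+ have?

The six octahedral sites form three mutually perpendicular trans pairs.
Each phen is bidentate and must span two cis positions.
There are 2 geometric isomers: SCN trans; SCN cis (chiral).
One of these lacks any improper symmetry element and so occurs as an enantiomeric pair, giving 2 + 1 = 3 stereoisomers in total.

3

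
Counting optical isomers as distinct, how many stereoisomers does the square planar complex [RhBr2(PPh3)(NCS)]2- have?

2

Working through the distinct placements yields 2 geometric isomers: Br cis; Br trans.
Each arrangement has an internal mirror plane or centre of symmetry, so none is chiral.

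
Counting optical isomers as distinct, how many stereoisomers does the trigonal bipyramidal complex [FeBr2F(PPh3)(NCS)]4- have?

10

In a trigonal bipyramid the two axial positions differ from the three equatorial ones.
Systematic enumeration (placing each ligand type in turn and discarding arrangements equivalent by rotation or reflection) gives 7 geometric isomers.
Of these, 3 lack any improper symmetry element and so occur as enantiomeric pairs, giving 7 + 3 = 10 stereoisomers in total.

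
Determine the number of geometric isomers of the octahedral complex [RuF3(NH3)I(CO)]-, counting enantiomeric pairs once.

The six octahedral sites form three mutually perpendicular trans pairs.
Systematic placement gives 4 geometric isomers: F mer (3 arrangements); F fac (chiral).

4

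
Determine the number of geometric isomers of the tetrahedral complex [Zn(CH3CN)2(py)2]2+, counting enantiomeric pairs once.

1

Only one geometric arrangement is possible.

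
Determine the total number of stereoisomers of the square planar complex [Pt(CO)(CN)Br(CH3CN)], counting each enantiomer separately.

3

The distinct arrangements are (3 in all): (Br/CN trans, CH3CN/CO trans); (Br/CO trans, CH3CN/CN trans); (Br/CH3CN trans, CN/CO trans).
Each arrangement has an internal mirror plane or centre of symmetry, so none is chiral.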